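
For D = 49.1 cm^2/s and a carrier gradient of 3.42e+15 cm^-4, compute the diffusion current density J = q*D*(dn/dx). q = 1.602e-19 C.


Step 1: J = q * D * (dn/dx)
Step 2: J = 1.602e-19 * 49.1 * 3.42e+15
Step 3: J = 2.69e-02 A/cm^2

2.69e-02


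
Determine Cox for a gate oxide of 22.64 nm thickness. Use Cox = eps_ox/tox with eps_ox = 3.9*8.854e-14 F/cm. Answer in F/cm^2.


Step 1: eps_ox = 3.9 * 8.854e-14 = 3.45306e-13 F/cm
Step 2: tox in cm = 22.64 nm * 1e-7 = 2.2640e-06 cm
Step 3: Cox = 3.45306e-13 / 2.2640e-06 = 1.53e-07 F/cm^2

1.53e-07


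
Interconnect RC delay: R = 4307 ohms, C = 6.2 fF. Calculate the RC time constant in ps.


Step 1: tau = R * C
Step 2: tau = 4307 * 6.2 fF = 4307 * 6.2e-15 F
Step 3: tau = 2.67034e-11 s = 26.7034 ps

26.7034


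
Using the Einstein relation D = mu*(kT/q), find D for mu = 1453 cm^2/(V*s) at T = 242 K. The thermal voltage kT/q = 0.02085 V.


Step 1: D = mu * (kT/q)
Step 2: D = 1453 * 0.02085
Step 3: D = 30.3 cm^2/s

30.3


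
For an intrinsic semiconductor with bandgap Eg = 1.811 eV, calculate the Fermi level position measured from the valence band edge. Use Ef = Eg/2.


Step 1: For an intrinsic semiconductor, the Fermi level sits at midgap.
Step 2: Ef = Eg / 2 = 1.811 / 2 = 0.9055 eV

0.9055


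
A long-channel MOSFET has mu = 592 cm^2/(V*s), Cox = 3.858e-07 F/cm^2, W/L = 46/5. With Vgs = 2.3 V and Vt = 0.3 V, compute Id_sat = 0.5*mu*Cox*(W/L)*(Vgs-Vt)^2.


Step 1: Overdrive voltage Vov = Vgs - Vt = 2.3 - 0.3 = 2.0 V
Step 2: W/L = 46/5 = 9.2
Step 3: Id = 0.5 * 592 * 3.858e-07 * 9.2 * 2.0^2
Step 4: Id = 4.20e-03 A

4.20e-03


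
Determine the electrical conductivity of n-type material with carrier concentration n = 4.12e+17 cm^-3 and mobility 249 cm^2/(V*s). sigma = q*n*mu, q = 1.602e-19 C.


Step 1: sigma = q * n * mu
Step 2: sigma = 1.602e-19 * 4.12e+17 * 249
Step 3: sigma = 1.643e+01 S/cm

1.643e+01


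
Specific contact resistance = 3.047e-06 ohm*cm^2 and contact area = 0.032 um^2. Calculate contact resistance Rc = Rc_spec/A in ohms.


Step 1: Convert area to cm^2: 0.032 um^2 = 3.2000e-10 cm^2
Step 2: Rc = Rc_spec / A = 3.047e-06 / 3.2000e-10
Step 3: Rc = 9.52e+03 ohms

9.52e+03


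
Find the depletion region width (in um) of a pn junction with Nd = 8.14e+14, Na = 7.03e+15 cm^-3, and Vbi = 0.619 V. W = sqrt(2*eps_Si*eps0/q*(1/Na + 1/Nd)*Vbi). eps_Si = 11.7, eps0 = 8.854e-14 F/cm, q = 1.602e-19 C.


Step 1: 1/Na + 1/Nd = 1/7.03e+15 + 1/8.14e+14 = 1.37075e-15
Step 2: 2*eps*eps0/q = 2*11.7*8.854e-14/1.602e-19 = 1.293281e+07
Step 3: W^2 = 1.293281e+07 * 1.37075e-15 * 0.619 = 1.09734e-08
Step 4: W = sqrt(1.09734e-08) = 1.048e-04 cm = 1.048 um

1.048


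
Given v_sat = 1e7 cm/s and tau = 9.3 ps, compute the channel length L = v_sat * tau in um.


Step 1: tau in seconds = 9.3 ps * 1e-12 = 9.3000e-12 s
Step 2: L = v_sat * tau = 1e7 * 9.3000e-12 = 9.3000e-05 cm
Step 3: L in um = 9.3000e-05 * 1e4 = 0.93 um

0.93


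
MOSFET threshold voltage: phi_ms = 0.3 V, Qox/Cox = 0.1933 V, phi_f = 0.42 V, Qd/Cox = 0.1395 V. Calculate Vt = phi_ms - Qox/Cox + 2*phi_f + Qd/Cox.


Step 1: Vt = phi_ms - Qox/Cox + 2*phi_f + Qd/Cox
Step 2: Vt = 0.3 - 0.1933 + 2*0.42 + 0.1395
Step 3: Vt = 0.3 - 0.1933 + 0.84 + 0.1395
Step 4: Vt = 1.0862 V

1.0862


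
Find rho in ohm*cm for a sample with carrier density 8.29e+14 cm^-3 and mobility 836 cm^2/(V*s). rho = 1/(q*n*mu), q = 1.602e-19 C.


Step 1: sigma = q * n * mu = 1.602e-19 * 8.29e+14 * 836 = 1.11026e-01 S/cm
Step 2: rho = 1 / sigma = 1 / 1.11026e-01 = 9.007 ohm*cm

9.007


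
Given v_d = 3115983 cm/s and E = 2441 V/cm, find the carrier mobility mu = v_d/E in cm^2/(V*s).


Step 1: mu = v_d / E
Step 2: mu = 3115983 / 2441
Step 3: mu = 1276.52 cm^2/(V*s)

1276.52


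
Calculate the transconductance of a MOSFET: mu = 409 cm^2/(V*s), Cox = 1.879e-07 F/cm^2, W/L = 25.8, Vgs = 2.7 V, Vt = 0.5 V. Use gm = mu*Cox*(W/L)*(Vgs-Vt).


Step 1: Vov = Vgs - Vt = 2.7 - 0.5 = 2.2 V
Step 2: gm = mu * Cox * (W/L) * Vov
Step 3: gm = 409 * 1.879e-07 * 25.8 * 2.2 = 4.36e-03 S

4.36e-03


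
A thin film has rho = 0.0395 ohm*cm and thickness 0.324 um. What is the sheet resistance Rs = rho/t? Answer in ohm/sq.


Step 1: Convert thickness to cm: t = 0.324 um = 3.2400e-05 cm
Step 2: Rs = rho / t = 0.0395 / 3.2400e-05
Step 3: Rs = 1219.1 ohm/sq

1219.1


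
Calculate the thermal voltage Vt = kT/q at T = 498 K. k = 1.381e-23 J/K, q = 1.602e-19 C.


Step 1: kT = 1.381e-23 * 498 = 6.87738e-21 J
Step 2: Vt = kT/q = 6.87738e-21 / 1.602e-19
Step 3: Vt = 0.04293 V

0.04293


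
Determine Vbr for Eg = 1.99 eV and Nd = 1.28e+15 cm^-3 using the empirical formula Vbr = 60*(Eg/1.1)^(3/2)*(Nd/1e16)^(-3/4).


Step 1: Eg/1.1 = 1.99/1.1 = 1.809091
Step 2: (Eg/1.1)^1.5 = 1.809091^1.5 = 2.433272
Step 3: (Nd/1e16)^(-0.75) = (0.128)^(-0.75) = 4.672965
Step 4: Vbr = 60 * 2.433272 * 4.672965 = 682.2 V

682.2


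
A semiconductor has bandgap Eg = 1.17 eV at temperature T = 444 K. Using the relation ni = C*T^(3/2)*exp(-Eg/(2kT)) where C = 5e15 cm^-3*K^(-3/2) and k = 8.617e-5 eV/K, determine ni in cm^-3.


Step 1: Compute kT = 8.617e-5 * 444 = 0.03825948 eV
Step 2: Exponent = -Eg/(2kT) = -1.17/(2*0.03825948) = -15.29033
Step 3: T^(3/2) = 444^1.5 = 9355.66
Step 4: ni = 5e15 * 9355.66 * exp(-15.29033) = 1.07e+13 cm^-3

1.07e+13


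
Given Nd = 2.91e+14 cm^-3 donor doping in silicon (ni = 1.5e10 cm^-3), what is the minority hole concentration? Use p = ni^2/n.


Step 1: Since Nd >> ni, n ≈ Nd = 2.91e+14 cm^-3
Step 2: p = ni^2 / n = (1.5e10)^2 / 2.91e+14
Step 3: p = 2.25e20 / 2.91e+14 = 7.73e+05 cm^-3

7.73e+05


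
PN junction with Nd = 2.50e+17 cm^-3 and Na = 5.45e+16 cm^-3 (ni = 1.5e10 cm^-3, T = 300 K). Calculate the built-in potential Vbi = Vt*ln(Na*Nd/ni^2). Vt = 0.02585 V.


Step 1: Compute Na*Nd/ni^2 = 5.45e+16 * 2.50e+17 / (1.5e10)^2 = 6.0556e+13
Step 2: ln(6.0556e+13) = 31.7346
Step 3: Vbi = 0.02585 * 31.7346 = 0.82 V

0.82


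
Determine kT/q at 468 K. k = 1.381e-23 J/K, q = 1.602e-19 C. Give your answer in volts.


Step 1: kT = 1.381e-23 * 468 = 6.46308e-21 J
Step 2: Vt = kT/q = 6.46308e-21 / 1.602e-19
Step 3: Vt = 0.04034 V

0.04034


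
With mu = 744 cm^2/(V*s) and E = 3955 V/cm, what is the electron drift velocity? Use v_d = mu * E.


Step 1: v_d = mu * E
Step 2: v_d = 744 * 3955 = 2942520
Step 3: v_d = 2.94e+06 cm/s

2.94e+06


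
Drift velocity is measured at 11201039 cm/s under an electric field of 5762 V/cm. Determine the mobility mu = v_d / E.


Step 1: mu = v_d / E
Step 2: mu = 11201039 / 5762
Step 3: mu = 1943.95 cm^2/(V*s)

1943.95


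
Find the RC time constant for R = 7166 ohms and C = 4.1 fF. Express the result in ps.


Step 1: tau = R * C
Step 2: tau = 7166 * 4.1 fF = 7166 * 4.1e-15 F
Step 3: tau = 2.93806e-11 s = 29.3806 ps

29.3806


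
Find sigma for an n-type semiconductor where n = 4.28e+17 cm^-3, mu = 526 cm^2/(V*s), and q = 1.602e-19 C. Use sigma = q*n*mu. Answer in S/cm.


Step 1: sigma = q * n * mu
Step 2: sigma = 1.602e-19 * 4.28e+17 * 526
Step 3: sigma = 3.607e+01 S/cm

3.607e+01


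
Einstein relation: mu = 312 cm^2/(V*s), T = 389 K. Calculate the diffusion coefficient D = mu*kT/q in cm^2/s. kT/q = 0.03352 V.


Step 1: D = mu * (kT/q)
Step 2: D = 312 * 0.03352
Step 3: D = 10.46 cm^2/s

10.46


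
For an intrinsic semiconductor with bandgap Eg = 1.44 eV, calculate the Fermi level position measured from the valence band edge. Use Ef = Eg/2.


Step 1: For an intrinsic semiconductor, the Fermi level sits at midgap.
Step 2: Ef = Eg / 2 = 1.44 / 2 = 0.72 eV

0.72


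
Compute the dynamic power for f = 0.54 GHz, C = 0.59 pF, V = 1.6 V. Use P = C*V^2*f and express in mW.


Step 1: V^2 = 1.6^2 = 2.56 V^2
Step 2: P = C*V^2*f = 0.59e-12 F * 2.56 * 0.54e9 Hz
Step 3: P = 8.15616e-04 W
Step 4: P = 0.816 mW

0.816


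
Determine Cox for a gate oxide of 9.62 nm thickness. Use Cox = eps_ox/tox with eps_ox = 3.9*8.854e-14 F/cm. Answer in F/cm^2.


Step 1: eps_ox = 3.9 * 8.854e-14 = 3.45306e-13 F/cm
Step 2: tox in cm = 9.62 nm * 1e-7 = 9.6200e-07 cm
Step 3: Cox = 3.45306e-13 / 9.6200e-07 = 3.59e-07 F/cm^2

3.59e-07


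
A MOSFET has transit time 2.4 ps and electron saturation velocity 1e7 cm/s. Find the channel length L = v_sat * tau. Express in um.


Step 1: tau in seconds = 2.4 ps * 1e-12 = 2.4000e-12 s
Step 2: L = v_sat * tau = 1e7 * 2.4000e-12 = 2.4000e-05 cm
Step 3: L in um = 2.4000e-05 * 1e4 = 0.24 um

0.24


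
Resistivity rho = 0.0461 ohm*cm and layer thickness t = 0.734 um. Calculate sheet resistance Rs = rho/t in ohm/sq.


Step 1: Convert thickness to cm: t = 0.734 um = 7.3400e-05 cm
Step 2: Rs = rho / t = 0.0461 / 7.3400e-05
Step 3: Rs = 628.1 ohm/sq

628.1


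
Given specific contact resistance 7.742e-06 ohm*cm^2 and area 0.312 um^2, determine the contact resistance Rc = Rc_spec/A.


Step 1: Convert area to cm^2: 0.312 um^2 = 3.1200e-09 cm^2
Step 2: Rc = Rc_spec / A = 7.742e-06 / 3.1200e-09
Step 3: Rc = 2.48e+03 ohms

2.48e+03


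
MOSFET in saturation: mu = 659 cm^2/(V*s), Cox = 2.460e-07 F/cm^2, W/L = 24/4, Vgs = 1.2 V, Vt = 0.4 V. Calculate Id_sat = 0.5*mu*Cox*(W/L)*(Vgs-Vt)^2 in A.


Step 1: Overdrive voltage Vov = Vgs - Vt = 1.2 - 0.4 = 0.8 V
Step 2: W/L = 24/4 = 6
Step 3: Id = 0.5 * 659 * 2.460e-07 * 6 * 0.8^2
Step 4: Id = 3.11e-04 A

3.11e-04


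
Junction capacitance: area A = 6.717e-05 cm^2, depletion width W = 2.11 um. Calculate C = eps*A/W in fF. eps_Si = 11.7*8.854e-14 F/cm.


Step 1: eps_Si = 11.7 * 8.854e-14 = 1.035918e-12 F/cm
Step 2: W in cm = 2.11 * 1e-4 = 2.11e-04 cm
Step 3: C = 1.035918e-12 * 6.717e-05 / 2.11e-04 = 3.297754e-13 F
Step 4: C = 329.78 fF

329.78


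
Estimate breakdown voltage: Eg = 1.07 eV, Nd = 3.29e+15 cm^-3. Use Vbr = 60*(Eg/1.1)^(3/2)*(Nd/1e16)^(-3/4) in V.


Step 1: Eg/1.1 = 1.07/1.1 = 0.972727
Step 2: (Eg/1.1)^1.5 = 0.972727^1.5 = 0.959371
Step 3: (Nd/1e16)^(-0.75) = (0.329)^(-0.75) = 2.301988
Step 4: Vbr = 60 * 0.959371 * 2.301988 = 132.5 V

132.5


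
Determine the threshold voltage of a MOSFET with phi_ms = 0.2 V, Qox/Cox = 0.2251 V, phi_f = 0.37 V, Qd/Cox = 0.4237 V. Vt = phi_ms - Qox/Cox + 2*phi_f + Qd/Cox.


Step 1: Vt = phi_ms - Qox/Cox + 2*phi_f + Qd/Cox
Step 2: Vt = 0.2 - 0.2251 + 2*0.37 + 0.4237
Step 3: Vt = 0.2 - 0.2251 + 0.74 + 0.4237
Step 4: Vt = 1.1386 V

1.1386


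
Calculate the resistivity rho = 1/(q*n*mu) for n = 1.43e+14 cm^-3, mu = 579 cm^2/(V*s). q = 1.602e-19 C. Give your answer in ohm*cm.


Step 1: sigma = q * n * mu = 1.602e-19 * 1.43e+14 * 579 = 1.32641e-02 S/cm
Step 2: rho = 1 / sigma = 1 / 1.32641e-02 = 75.39 ohm*cm

75.39


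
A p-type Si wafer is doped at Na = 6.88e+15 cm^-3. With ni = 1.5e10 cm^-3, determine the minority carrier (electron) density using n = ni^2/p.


Step 1: Majority hole concentration p ≈ Na = 6.88e+15 cm^-3
Step 2: n = ni^2 / Na = (1.5e10)^2 / 6.88e+15
Step 3: n = 3.27e+04 cm^-3

3.27e+04


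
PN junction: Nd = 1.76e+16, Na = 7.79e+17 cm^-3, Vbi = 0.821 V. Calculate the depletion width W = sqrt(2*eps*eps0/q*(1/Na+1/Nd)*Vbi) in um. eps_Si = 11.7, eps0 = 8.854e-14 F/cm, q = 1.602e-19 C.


Step 1: 1/Na + 1/Nd = 1/7.79e+17 + 1/1.76e+16 = 5.81019e-17
Step 2: 2*eps*eps0/q = 2*11.7*8.854e-14/1.602e-19 = 1.293281e+07
Step 3: W^2 = 1.293281e+07 * 5.81019e-17 * 0.821 = 6.16917e-10
Step 4: W = sqrt(6.16917e-10) = 2.484e-05 cm = 0.2484 um

0.2484


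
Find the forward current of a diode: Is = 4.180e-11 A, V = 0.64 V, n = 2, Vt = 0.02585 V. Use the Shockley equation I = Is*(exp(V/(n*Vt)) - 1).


Step 1: V/(n*Vt) = 0.64/(2*0.02585) = 12.3791
Step 2: exp(12.3791) = 2.3778e+05
Step 3: I = 4.180e-11 * (2.3778e+05 - 1) = 9.94e-06 A

9.94e-06


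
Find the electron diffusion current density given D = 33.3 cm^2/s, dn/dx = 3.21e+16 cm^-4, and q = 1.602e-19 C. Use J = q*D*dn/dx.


Step 1: J = q * D * (dn/dx)
Step 2: J = 1.602e-19 * 33.3 * 3.21e+16
Step 3: J = 1.71e-01 A/cm^2

1.71e-01


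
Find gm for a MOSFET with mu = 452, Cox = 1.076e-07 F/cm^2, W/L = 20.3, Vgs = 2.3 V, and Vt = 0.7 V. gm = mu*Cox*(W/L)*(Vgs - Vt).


Step 1: Vov = Vgs - Vt = 2.3 - 0.7 = 1.6 V
Step 2: gm = mu * Cox * (W/L) * Vov
Step 3: gm = 452 * 1.076e-07 * 20.3 * 1.6 = 1.58e-03 S

1.58e-03


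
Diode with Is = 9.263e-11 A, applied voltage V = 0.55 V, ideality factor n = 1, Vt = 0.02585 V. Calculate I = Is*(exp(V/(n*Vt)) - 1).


Step 1: V/(n*Vt) = 0.55/(1*0.02585) = 21.2766
Step 2: exp(21.2766) = 1.7390e+09
Step 3: I = 9.263e-11 * (1.7390e+09 - 1) = 1.61e-01 A

1.61e-01


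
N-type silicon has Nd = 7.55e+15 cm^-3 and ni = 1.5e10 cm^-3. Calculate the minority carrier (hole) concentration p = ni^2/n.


Step 1: Since Nd >> ni, n ≈ Nd = 7.55e+15 cm^-3
Step 2: p = ni^2 / n = (1.5e10)^2 / 7.55e+15
Step 3: p = 2.25e20 / 7.55e+15 = 2.98e+04 cm^-3

2.98e+04


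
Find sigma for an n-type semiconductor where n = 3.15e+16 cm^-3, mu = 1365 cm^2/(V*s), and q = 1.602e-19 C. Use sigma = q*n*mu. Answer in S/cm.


Step 1: sigma = q * n * mu
Step 2: sigma = 1.602e-19 * 3.15e+16 * 1365
Step 3: sigma = 6.888e+00 S/cm

6.888e+00


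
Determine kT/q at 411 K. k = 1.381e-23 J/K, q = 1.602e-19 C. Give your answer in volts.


Step 1: kT = 1.381e-23 * 411 = 5.67591e-21 J
Step 2: Vt = kT/q = 5.67591e-21 / 1.602e-19
Step 3: Vt = 0.03543 V

0.03543


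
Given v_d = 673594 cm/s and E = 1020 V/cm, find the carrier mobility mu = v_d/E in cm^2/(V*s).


Step 1: mu = v_d / E
Step 2: mu = 673594 / 1020
Step 3: mu = 660.39 cm^2/(V*s)

660.39


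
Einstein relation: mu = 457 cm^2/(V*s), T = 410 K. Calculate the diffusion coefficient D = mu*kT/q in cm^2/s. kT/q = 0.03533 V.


Step 1: D = mu * (kT/q)
Step 2: D = 457 * 0.03533
Step 3: D = 16.15 cm^2/s

16.15


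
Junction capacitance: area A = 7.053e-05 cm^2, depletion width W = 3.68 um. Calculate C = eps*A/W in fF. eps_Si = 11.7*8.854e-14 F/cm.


Step 1: eps_Si = 11.7 * 8.854e-14 = 1.035918e-12 F/cm
Step 2: W in cm = 3.68 * 1e-4 = 3.68e-04 cm
Step 3: C = 1.035918e-12 * 7.053e-05 / 3.68e-04 = 1.985416e-13 F
Step 4: C = 198.54 fF

198.54


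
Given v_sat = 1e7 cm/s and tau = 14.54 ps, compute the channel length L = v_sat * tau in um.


Step 1: tau in seconds = 14.54 ps * 1e-12 = 1.4540e-11 s
Step 2: L = v_sat * tau = 1e7 * 1.4540e-11 = 1.4540e-04 cm
Step 3: L in um = 1.4540e-04 * 1e4 = 1.454 um

1.454


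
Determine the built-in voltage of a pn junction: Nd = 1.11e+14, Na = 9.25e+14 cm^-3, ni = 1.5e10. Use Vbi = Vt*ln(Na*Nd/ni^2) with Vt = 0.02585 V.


Step 1: Compute Na*Nd/ni^2 = 9.25e+14 * 1.11e+14 / (1.5e10)^2 = 4.5633e+08
Step 2: ln(4.5633e+08) = 19.9387
Step 3: Vbi = 0.02585 * 19.9387 = 0.515 V

0.515


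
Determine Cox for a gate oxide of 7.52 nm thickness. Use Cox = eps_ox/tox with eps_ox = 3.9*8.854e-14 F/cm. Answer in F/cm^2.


Step 1: eps_ox = 3.9 * 8.854e-14 = 3.45306e-13 F/cm
Step 2: tox in cm = 7.52 nm * 1e-7 = 7.5200e-07 cm
Step 3: Cox = 3.45306e-13 / 7.5200e-07 = 4.59e-07 F/cm^2

4.59e-07


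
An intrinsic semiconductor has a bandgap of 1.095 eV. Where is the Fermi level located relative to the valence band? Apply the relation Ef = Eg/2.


Step 1: For an intrinsic semiconductor, the Fermi level sits at midgap.
Step 2: Ef = Eg / 2 = 1.095 / 2 = 0.5475 eV

0.5475


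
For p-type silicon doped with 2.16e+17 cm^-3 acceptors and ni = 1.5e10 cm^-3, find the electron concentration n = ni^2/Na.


Step 1: Majority hole concentration p ≈ Na = 2.16e+17 cm^-3
Step 2: n = ni^2 / Na = (1.5e10)^2 / 2.16e+17
Step 3: n = 1.04e+03 cm^-3

1.04e+03


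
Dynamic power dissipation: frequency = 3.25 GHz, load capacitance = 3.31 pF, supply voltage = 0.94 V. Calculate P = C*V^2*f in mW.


Step 1: V^2 = 0.94^2 = 0.8836 V^2
Step 2: P = C*V^2*f = 3.31e-12 F * 0.8836 * 3.25e9 Hz
Step 3: P = 9.505327e-03 W
Step 4: P = 9.505 mW

9.505


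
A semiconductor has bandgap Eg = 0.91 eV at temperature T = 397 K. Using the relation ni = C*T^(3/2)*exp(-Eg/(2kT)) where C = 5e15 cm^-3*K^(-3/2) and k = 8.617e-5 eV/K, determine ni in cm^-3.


Step 1: Compute kT = 8.617e-5 * 397 = 0.03420949 eV
Step 2: Exponent = -Eg/(2kT) = -0.91/(2*0.03420949) = -13.30040
Step 3: T^(3/2) = 397^1.5 = 7910.17
Step 4: ni = 5e15 * 7910.17 * exp(-13.30040) = 6.62e+13 cm^-3

6.62e+13


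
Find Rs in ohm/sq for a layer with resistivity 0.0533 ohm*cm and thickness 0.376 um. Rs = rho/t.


Step 1: Convert thickness to cm: t = 0.376 um = 3.7600e-05 cm
Step 2: Rs = rho / t = 0.0533 / 3.7600e-05
Step 3: Rs = 1417.6 ohm/sq

1417.6


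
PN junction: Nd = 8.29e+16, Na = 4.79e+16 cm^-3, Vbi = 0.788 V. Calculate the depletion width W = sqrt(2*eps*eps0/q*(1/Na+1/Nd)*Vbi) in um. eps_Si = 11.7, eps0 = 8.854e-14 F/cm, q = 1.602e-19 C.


Step 1: 1/Na + 1/Nd = 1/4.79e+16 + 1/8.29e+16 = 3.29396e-17
Step 2: 2*eps*eps0/q = 2*11.7*8.854e-14/1.602e-19 = 1.293281e+07
Step 3: W^2 = 1.293281e+07 * 3.29396e-17 * 0.788 = 3.35689e-10
Step 4: W = sqrt(3.35689e-10) = 1.832e-05 cm = 0.1832 um

0.1832


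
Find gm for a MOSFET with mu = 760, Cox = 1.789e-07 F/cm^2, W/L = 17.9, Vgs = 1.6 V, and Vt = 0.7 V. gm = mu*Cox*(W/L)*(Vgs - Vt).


Step 1: Vov = Vgs - Vt = 1.6 - 0.7 = 0.9 V
Step 2: gm = mu * Cox * (W/L) * Vov
Step 3: gm = 760 * 1.789e-07 * 17.9 * 0.9 = 2.19e-03 S

2.19e-03


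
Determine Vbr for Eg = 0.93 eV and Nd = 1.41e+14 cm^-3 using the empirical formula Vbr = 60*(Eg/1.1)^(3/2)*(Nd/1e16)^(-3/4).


Step 1: Eg/1.1 = 0.93/1.1 = 0.845455
Step 2: (Eg/1.1)^1.5 = 0.845455^1.5 = 0.777384
Step 3: (Nd/1e16)^(-0.75) = (0.0141)^(-0.75) = 24.439126
Step 4: Vbr = 60 * 0.777384 * 24.439126 = 1139.9 V

1139.9


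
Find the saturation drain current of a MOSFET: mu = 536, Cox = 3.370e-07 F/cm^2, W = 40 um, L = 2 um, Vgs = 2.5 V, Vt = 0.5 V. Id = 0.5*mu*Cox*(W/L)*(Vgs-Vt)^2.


Step 1: Overdrive voltage Vov = Vgs - Vt = 2.5 - 0.5 = 2.0 V
Step 2: W/L = 40/2 = 20
Step 3: Id = 0.5 * 536 * 3.370e-07 * 20 * 2.0^2
Step 4: Id = 7.23e-03 A

7.23e-03


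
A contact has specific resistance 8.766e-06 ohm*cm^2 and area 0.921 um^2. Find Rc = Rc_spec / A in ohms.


Step 1: Convert area to cm^2: 0.921 um^2 = 9.2100e-09 cm^2
Step 2: Rc = Rc_spec / A = 8.766e-06 / 9.2100e-09
Step 3: Rc = 9.52e+02 ohms

9.52e+02


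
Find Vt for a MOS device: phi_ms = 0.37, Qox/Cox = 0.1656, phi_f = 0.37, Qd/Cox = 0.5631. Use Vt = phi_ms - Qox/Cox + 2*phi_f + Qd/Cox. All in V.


Step 1: Vt = phi_ms - Qox/Cox + 2*phi_f + Qd/Cox
Step 2: Vt = 0.37 - 0.1656 + 2*0.37 + 0.5631
Step 3: Vt = 0.37 - 0.1656 + 0.74 + 0.5631
Step 4: Vt = 1.5075 V

1.5075


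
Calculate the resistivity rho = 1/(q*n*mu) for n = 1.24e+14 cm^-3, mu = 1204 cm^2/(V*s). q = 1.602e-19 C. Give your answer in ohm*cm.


Step 1: sigma = q * n * mu = 1.602e-19 * 1.24e+14 * 1204 = 2.39172e-02 S/cm
Step 2: rho = 1 / sigma = 1 / 2.39172e-02 = 41.81 ohm*cm

41.81


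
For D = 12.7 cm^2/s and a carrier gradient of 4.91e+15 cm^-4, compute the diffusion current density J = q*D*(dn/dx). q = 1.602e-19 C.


Step 1: J = q * D * (dn/dx)
Step 2: J = 1.602e-19 * 12.7 * 4.91e+15
Step 3: J = 9.99e-03 A/cm^2

9.99e-03


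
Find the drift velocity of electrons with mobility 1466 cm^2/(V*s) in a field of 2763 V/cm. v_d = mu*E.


Step 1: v_d = mu * E
Step 2: v_d = 1466 * 2763 = 4050558
Step 3: v_d = 4.05e+06 cm/s

4.05e+06


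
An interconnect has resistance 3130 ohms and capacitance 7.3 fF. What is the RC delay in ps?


Step 1: tau = R * C
Step 2: tau = 3130 * 7.3 fF = 3130 * 7.3e-15 F
Step 3: tau = 2.2849e-11 s = 22.849 ps

22.849


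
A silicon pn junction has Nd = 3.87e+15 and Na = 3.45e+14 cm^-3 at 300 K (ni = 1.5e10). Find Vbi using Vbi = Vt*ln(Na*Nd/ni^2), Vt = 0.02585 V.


Step 1: Compute Na*Nd/ni^2 = 3.45e+14 * 3.87e+15 / (1.5e10)^2 = 5.9340e+09
Step 2: ln(5.9340e+09) = 22.5040
Step 3: Vbi = 0.02585 * 22.5040 = 0.582 V

0.582


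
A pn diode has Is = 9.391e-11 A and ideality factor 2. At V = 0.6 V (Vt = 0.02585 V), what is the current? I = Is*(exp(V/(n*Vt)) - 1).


Step 1: V/(n*Vt) = 0.6/(2*0.02585) = 11.6054
Step 2: exp(11.6054) = 1.0969e+05
Step 3: I = 9.391e-11 * (1.0969e+05 - 1) = 1.03e-05 A

1.03e-05


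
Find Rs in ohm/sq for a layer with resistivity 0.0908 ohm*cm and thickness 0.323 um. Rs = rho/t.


Step 1: Convert thickness to cm: t = 0.323 um = 3.2300e-05 cm
Step 2: Rs = rho / t = 0.0908 / 3.2300e-05
Step 3: Rs = 2811.1 ohm/sq

2811.1


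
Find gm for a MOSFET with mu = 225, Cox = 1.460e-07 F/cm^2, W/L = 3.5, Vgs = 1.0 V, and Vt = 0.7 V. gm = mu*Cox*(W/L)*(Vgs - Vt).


Step 1: Vov = Vgs - Vt = 1.0 - 0.7 = 0.3 V
Step 2: gm = mu * Cox * (W/L) * Vov
Step 3: gm = 225 * 1.460e-07 * 3.5 * 0.3 = 3.45e-05 S

3.45e-05


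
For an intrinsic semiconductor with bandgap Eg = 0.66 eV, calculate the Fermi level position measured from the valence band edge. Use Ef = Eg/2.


Step 1: For an intrinsic semiconductor, the Fermi level sits at midgap.
Step 2: Ef = Eg / 2 = 0.66 / 2 = 0.33 eV

0.33


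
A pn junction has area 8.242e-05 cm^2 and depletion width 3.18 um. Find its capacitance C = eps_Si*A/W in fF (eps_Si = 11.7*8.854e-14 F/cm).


Step 1: eps_Si = 11.7 * 8.854e-14 = 1.035918e-12 F/cm
Step 2: W in cm = 3.18 * 1e-4 = 3.18e-04 cm
Step 3: C = 1.035918e-12 * 8.242e-05 / 3.18e-04 = 2.684917e-13 F
Step 4: C = 268.49 fF

268.49


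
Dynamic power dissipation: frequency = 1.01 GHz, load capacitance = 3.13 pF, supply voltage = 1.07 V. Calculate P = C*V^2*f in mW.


Step 1: V^2 = 1.07^2 = 1.1449 V^2
Step 2: P = C*V^2*f = 3.13e-12 F * 1.1449 * 1.01e9 Hz
Step 3: P = 3.61937237e-03 W
Step 4: P = 3.619 mW

3.619


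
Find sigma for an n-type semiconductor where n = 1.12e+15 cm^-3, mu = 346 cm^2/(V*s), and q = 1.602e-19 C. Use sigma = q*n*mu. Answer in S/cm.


Step 1: sigma = q * n * mu
Step 2: sigma = 1.602e-19 * 1.12e+15 * 346
Step 3: sigma = 6.208e-02 S/cm

6.208e-02


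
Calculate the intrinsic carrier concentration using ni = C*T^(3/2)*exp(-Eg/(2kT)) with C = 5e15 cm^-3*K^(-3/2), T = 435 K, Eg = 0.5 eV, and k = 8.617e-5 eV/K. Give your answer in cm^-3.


Step 1: Compute kT = 8.617e-5 * 435 = 0.03748395 eV
Step 2: Exponent = -Eg/(2kT) = -0.5/(2*0.03748395) = -6.66952
Step 3: T^(3/2) = 435^1.5 = 9072.64
Step 4: ni = 5e15 * 9072.64 * exp(-6.66952) = 5.76e+16 cm^-3

5.76e+16


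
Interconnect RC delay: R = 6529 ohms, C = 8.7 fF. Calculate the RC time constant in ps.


Step 1: tau = R * C
Step 2: tau = 6529 * 8.7 fF = 6529 * 8.7e-15 F
Step 3: tau = 5.68023e-11 s = 56.8023 ps

56.8023


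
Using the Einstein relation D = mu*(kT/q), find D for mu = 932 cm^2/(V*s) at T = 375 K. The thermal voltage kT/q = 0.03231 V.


Step 1: D = mu * (kT/q)
Step 2: D = 932 * 0.03231
Step 3: D = 30.11 cm^2/s

30.11


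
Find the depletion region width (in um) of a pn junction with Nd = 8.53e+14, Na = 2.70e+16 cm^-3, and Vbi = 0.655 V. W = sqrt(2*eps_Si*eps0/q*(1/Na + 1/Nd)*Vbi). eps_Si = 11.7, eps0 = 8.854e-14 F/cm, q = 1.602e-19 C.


Step 1: 1/Na + 1/Nd = 1/2.70e+16 + 1/8.53e+14 = 1.20937e-15
Step 2: 2*eps*eps0/q = 2*11.7*8.854e-14/1.602e-19 = 1.293281e+07
Step 3: W^2 = 1.293281e+07 * 1.20937e-15 * 0.655 = 1.02446e-08
Step 4: W = sqrt(1.02446e-08) = 1.012e-04 cm = 1.012 um

1.012


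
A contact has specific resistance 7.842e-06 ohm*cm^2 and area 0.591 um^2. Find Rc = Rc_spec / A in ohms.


Step 1: Convert area to cm^2: 0.591 um^2 = 5.9100e-09 cm^2
Step 2: Rc = Rc_spec / A = 7.842e-06 / 5.9100e-09
Step 3: Rc = 1.33e+03 ohms

1.33e+03


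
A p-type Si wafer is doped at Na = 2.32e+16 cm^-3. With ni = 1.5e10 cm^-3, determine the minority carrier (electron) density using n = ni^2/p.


Step 1: Majority hole concentration p ≈ Na = 2.32e+16 cm^-3
Step 2: n = ni^2 / Na = (1.5e10)^2 / 2.32e+16
Step 3: n = 9.70e+03 cm^-3

9.70e+03


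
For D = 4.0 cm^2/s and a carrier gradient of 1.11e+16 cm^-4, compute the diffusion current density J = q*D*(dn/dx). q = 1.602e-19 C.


Step 1: J = q * D * (dn/dx)
Step 2: J = 1.602e-19 * 4.0 * 1.11e+16
Step 3: J = 7.11e-03 A/cm^2

7.11e-03


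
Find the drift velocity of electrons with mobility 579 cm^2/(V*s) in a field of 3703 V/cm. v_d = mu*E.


Step 1: v_d = mu * E
Step 2: v_d = 579 * 3703 = 2144037
Step 3: v_d = 2.14e+06 cm/s

2.14e+06


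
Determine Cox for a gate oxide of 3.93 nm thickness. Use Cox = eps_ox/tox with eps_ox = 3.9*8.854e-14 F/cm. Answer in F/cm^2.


Step 1: eps_ox = 3.9 * 8.854e-14 = 3.45306e-13 F/cm
Step 2: tox in cm = 3.93 nm * 1e-7 = 3.9300e-07 cm
Step 3: Cox = 3.45306e-13 / 3.9300e-07 = 8.79e-07 F/cm^2

8.79e-07


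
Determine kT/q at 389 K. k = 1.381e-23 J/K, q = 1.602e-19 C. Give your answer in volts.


Step 1: kT = 1.381e-23 * 389 = 5.37209e-21 J
Step 2: Vt = kT/q = 5.37209e-21 / 1.602e-19
Step 3: Vt = 0.03353 V

0.03353


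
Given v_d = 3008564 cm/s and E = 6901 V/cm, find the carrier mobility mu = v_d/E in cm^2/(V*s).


Step 1: mu = v_d / E
Step 2: mu = 3008564 / 6901
Step 3: mu = 435.96 cm^2/(V*s)

435.96


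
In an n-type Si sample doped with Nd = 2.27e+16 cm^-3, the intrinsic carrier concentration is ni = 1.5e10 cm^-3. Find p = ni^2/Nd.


Step 1: Since Nd >> ni, n ≈ Nd = 2.27e+16 cm^-3
Step 2: p = ni^2 / n = (1.5e10)^2 / 2.27e+16
Step 3: p = 2.25e20 / 2.27e+16 = 9.91e+03 cm^-3

9.91e+03


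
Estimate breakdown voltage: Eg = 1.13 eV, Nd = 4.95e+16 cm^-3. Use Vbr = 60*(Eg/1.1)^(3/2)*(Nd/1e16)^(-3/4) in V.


Step 1: Eg/1.1 = 1.13/1.1 = 1.027273
Step 2: (Eg/1.1)^1.5 = 1.027273^1.5 = 1.041187
Step 3: (Nd/1e16)^(-0.75) = (4.95)^(-0.75) = 0.301333
Step 4: Vbr = 60 * 1.041187 * 0.301333 = 18.8 V

18.8


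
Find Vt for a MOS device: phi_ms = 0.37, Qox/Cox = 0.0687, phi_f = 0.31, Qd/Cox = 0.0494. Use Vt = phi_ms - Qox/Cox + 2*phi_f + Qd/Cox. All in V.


Step 1: Vt = phi_ms - Qox/Cox + 2*phi_f + Qd/Cox
Step 2: Vt = 0.37 - 0.0687 + 2*0.31 + 0.0494
Step 3: Vt = 0.37 - 0.0687 + 0.62 + 0.0494
Step 4: Vt = 0.9707 V

0.9707


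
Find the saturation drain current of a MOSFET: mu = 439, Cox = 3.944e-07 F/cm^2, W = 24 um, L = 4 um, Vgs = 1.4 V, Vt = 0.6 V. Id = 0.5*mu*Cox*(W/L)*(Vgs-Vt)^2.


Step 1: Overdrive voltage Vov = Vgs - Vt = 1.4 - 0.6 = 0.8 V
Step 2: W/L = 24/4 = 6
Step 3: Id = 0.5 * 439 * 3.944e-07 * 6 * 0.8^2
Step 4: Id = 3.32e-04 A

3.32e-04


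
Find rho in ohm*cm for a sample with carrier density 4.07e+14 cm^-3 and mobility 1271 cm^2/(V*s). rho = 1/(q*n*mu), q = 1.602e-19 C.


Step 1: sigma = q * n * mu = 1.602e-19 * 4.07e+14 * 1271 = 8.28710e-02 S/cm
Step 2: rho = 1 / sigma = 1 / 8.28710e-02 = 12.07 ohm*cm

12.07


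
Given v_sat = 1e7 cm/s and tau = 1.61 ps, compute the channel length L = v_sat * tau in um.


Step 1: tau in seconds = 1.61 ps * 1e-12 = 1.6100e-12 s
Step 2: L = v_sat * tau = 1e7 * 1.6100e-12 = 1.6100e-05 cm
Step 3: L in um = 1.6100e-05 * 1e4 = 0.161 um

0.161


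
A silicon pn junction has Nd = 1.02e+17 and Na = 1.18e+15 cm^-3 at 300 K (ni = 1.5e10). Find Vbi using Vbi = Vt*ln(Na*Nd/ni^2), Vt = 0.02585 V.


Step 1: Compute Na*Nd/ni^2 = 1.18e+15 * 1.02e+17 / (1.5e10)^2 = 5.3493e+11
Step 2: ln(5.3493e+11) = 27.0054
Step 3: Vbi = 0.02585 * 27.0054 = 0.698 V

0.698


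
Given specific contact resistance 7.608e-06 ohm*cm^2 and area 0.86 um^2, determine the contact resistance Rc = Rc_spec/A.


Step 1: Convert area to cm^2: 0.86 um^2 = 8.6000e-09 cm^2
Step 2: Rc = Rc_spec / A = 7.608e-06 / 8.6000e-09
Step 3: Rc = 8.85e+02 ohms

8.85e+02


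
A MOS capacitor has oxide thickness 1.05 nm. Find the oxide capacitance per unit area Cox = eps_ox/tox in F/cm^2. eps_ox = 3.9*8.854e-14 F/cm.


Step 1: eps_ox = 3.9 * 8.854e-14 = 3.45306e-13 F/cm
Step 2: tox in cm = 1.05 nm * 1e-7 = 1.0500e-07 cm
Step 3: Cox = 3.45306e-13 / 1.0500e-07 = 3.29e-06 F/cm^2

3.29e-06


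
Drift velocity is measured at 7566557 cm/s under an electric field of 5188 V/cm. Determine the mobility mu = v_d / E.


Step 1: mu = v_d / E
Step 2: mu = 7566557 / 5188
Step 3: mu = 1458.47 cm^2/(V*s)

1458.47


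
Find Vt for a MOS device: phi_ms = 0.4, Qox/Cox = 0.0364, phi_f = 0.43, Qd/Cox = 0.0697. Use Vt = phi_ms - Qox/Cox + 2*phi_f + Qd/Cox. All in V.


Step 1: Vt = phi_ms - Qox/Cox + 2*phi_f + Qd/Cox
Step 2: Vt = 0.4 - 0.0364 + 2*0.43 + 0.0697
Step 3: Vt = 0.4 - 0.0364 + 0.86 + 0.0697
Step 4: Vt = 1.2933 V

1.2933


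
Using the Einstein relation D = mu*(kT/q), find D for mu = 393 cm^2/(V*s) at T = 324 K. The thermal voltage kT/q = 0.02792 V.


Step 1: D = mu * (kT/q)
Step 2: D = 393 * 0.02792
Step 3: D = 10.97 cm^2/s

10.97


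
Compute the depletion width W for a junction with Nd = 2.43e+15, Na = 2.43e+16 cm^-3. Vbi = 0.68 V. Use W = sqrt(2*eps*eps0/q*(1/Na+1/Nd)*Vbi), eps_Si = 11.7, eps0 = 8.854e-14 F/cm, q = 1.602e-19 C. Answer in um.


Step 1: 1/Na + 1/Nd = 1/2.43e+16 + 1/2.43e+15 = 4.52675e-16
Step 2: 2*eps*eps0/q = 2*11.7*8.854e-14/1.602e-19 = 1.293281e+07
Step 3: W^2 = 1.293281e+07 * 4.52675e-16 * 0.68 = 3.98096e-09
Step 4: W = sqrt(3.98096e-09) = 6.309e-05 cm = 0.6309 um

0.6309


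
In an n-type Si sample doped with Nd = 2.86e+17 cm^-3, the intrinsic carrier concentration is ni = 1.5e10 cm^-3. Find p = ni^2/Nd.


Step 1: Since Nd >> ni, n ≈ Nd = 2.86e+17 cm^-3
Step 2: p = ni^2 / n = (1.5e10)^2 / 2.86e+17
Step 3: p = 2.25e20 / 2.86e+17 = 7.87e+02 cm^-3

7.87e+02


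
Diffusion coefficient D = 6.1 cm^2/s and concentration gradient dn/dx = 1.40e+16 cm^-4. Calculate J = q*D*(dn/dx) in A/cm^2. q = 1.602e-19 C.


Step 1: J = q * D * (dn/dx)
Step 2: J = 1.602e-19 * 6.1 * 1.40e+16
Step 3: J = 1.37e-02 A/cm^2

1.37e-02


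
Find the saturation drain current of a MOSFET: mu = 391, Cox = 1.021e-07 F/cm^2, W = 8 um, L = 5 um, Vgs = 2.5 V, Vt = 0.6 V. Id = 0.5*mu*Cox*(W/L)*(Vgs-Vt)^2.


Step 1: Overdrive voltage Vov = Vgs - Vt = 2.5 - 0.6 = 1.9 V
Step 2: W/L = 8/5 = 1.6
Step 3: Id = 0.5 * 391 * 1.021e-07 * 1.6 * 1.9^2
Step 4: Id = 1.15e-04 A

1.15e-04


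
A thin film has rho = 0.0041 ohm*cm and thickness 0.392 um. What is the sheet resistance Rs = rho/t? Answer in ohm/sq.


Step 1: Convert thickness to cm: t = 0.392 um = 3.9200e-05 cm
Step 2: Rs = rho / t = 0.0041 / 3.9200e-05
Step 3: Rs = 104.6 ohm/sq

104.6


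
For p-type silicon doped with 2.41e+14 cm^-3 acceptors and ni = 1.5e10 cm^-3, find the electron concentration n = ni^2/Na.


Step 1: Majority hole concentration p ≈ Na = 2.41e+14 cm^-3
Step 2: n = ni^2 / Na = (1.5e10)^2 / 2.41e+14
Step 3: n = 9.34e+05 cm^-3

9.34e+05


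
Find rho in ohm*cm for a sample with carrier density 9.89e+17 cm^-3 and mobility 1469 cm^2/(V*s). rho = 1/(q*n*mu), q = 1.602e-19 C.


Step 1: sigma = q * n * mu = 1.602e-19 * 9.89e+17 * 1469 = 2.32745e+02 S/cm
Step 2: rho = 1 / sigma = 1 / 2.32745e+02 = 0.004297 ohm*cm

0.004297


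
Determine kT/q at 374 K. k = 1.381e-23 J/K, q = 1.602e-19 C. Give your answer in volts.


Step 1: kT = 1.381e-23 * 374 = 5.16494e-21 J
Step 2: Vt = kT/q = 5.16494e-21 / 1.602e-19
Step 3: Vt = 0.03224 V

0.03224


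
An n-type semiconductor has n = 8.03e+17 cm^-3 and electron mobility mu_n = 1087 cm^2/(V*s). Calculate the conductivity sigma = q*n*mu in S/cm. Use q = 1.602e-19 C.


Step 1: sigma = q * n * mu
Step 2: sigma = 1.602e-19 * 8.03e+17 * 1087
Step 3: sigma = 1.398e+02 S/cm

1.398e+02


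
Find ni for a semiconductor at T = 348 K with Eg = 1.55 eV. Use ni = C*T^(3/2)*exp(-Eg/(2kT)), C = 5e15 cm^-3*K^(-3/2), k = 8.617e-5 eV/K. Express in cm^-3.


Step 1: Compute kT = 8.617e-5 * 348 = 0.02998716 eV
Step 2: Exponent = -Eg/(2kT) = -1.55/(2*0.02998716) = -25.84439
Step 3: T^(3/2) = 348^1.5 = 6491.86
Step 4: ni = 5e15 * 6491.86 * exp(-25.84439) = 1.94e+08 cm^-3

1.94e+08


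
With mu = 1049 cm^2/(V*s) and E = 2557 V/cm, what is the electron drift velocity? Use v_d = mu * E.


Step 1: v_d = mu * E
Step 2: v_d = 1049 * 2557 = 2682293
Step 3: v_d = 2.68e+06 cm/s

2.68e+06


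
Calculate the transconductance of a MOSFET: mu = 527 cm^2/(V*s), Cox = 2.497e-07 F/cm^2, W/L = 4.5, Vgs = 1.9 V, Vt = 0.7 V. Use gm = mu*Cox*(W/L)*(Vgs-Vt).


Step 1: Vov = Vgs - Vt = 1.9 - 0.7 = 1.2 V
Step 2: gm = mu * Cox * (W/L) * Vov
Step 3: gm = 527 * 2.497e-07 * 4.5 * 1.2 = 7.11e-04 S

7.11e-04


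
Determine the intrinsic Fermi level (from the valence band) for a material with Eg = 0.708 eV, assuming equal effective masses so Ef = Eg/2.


Step 1: For an intrinsic semiconductor, the Fermi level sits at midgap.
Step 2: Ef = Eg / 2 = 0.708 / 2 = 0.354 eV

0.354


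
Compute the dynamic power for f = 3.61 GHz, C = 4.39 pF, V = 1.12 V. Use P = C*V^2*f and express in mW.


Step 1: V^2 = 1.12^2 = 1.2544 V^2
Step 2: P = C*V^2*f = 4.39e-12 F * 1.2544 * 3.61e9 Hz
Step 3: P = 1.987960576e-02 W
Step 4: P = 19.88 mW

19.88


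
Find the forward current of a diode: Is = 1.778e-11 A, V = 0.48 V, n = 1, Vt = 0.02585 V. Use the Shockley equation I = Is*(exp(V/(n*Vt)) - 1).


Step 1: V/(n*Vt) = 0.48/(1*0.02585) = 18.5687
Step 2: exp(18.5687) = 1.1595e+08
Step 3: I = 1.778e-11 * (1.1595e+08 - 1) = 2.06e-03 A

2.06e-03


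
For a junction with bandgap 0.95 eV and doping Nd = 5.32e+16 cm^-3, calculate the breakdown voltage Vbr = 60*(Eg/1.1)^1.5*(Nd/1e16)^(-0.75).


Step 1: Eg/1.1 = 0.95/1.1 = 0.863636
Step 2: (Eg/1.1)^1.5 = 0.863636^1.5 = 0.802594
Step 3: (Nd/1e16)^(-0.75) = (5.32)^(-0.75) = 0.285474
Step 4: Vbr = 60 * 0.802594 * 0.285474 = 13.7 V

13.7


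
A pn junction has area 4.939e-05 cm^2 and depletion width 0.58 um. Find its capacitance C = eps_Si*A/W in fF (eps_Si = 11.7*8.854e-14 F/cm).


Step 1: eps_Si = 11.7 * 8.854e-14 = 1.035918e-12 F/cm
Step 2: W in cm = 0.58 * 1e-4 = 5.80e-05 cm
Step 3: C = 1.035918e-12 * 4.939e-05 / 5.80e-05 = 8.821378e-13 F
Step 4: C = 882.14 fF

882.14


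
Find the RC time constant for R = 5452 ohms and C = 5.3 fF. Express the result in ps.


Step 1: tau = R * C
Step 2: tau = 5452 * 5.3 fF = 5452 * 5.3e-15 F
Step 3: tau = 2.88956e-11 s = 28.8956 ps

28.8956


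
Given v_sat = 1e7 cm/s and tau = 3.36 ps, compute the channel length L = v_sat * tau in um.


Step 1: tau in seconds = 3.36 ps * 1e-12 = 3.3600e-12 s
Step 2: L = v_sat * tau = 1e7 * 3.3600e-12 = 3.3600e-05 cm
Step 3: L in um = 3.3600e-05 * 1e4 = 0.336 um

0.336


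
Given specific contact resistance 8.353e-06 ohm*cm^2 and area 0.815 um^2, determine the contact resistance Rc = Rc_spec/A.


Step 1: Convert area to cm^2: 0.815 um^2 = 8.1500e-09 cm^2
Step 2: Rc = Rc_spec / A = 8.353e-06 / 8.1500e-09
Step 3: Rc = 1.02e+03 ohms

1.02e+03


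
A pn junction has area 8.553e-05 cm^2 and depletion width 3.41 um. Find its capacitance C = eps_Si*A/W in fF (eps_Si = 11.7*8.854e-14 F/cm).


Step 1: eps_Si = 11.7 * 8.854e-14 = 1.035918e-12 F/cm
Step 2: W in cm = 3.41 * 1e-4 = 3.41e-04 cm
Step 3: C = 1.035918e-12 * 8.553e-05 / 3.41e-04 = 2.598301e-13 F
Step 4: C = 259.83 fF

259.83


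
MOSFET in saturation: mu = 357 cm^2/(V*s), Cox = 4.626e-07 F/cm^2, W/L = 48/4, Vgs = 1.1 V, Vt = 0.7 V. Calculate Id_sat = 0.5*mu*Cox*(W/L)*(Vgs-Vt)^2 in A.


Step 1: Overdrive voltage Vov = Vgs - Vt = 1.1 - 0.7 = 0.4 V
Step 2: W/L = 48/4 = 12
Step 3: Id = 0.5 * 357 * 4.626e-07 * 12 * 0.4^2
Step 4: Id = 1.59e-04 A

1.59e-04


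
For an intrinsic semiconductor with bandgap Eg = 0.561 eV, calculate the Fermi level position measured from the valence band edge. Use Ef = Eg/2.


Step 1: For an intrinsic semiconductor, the Fermi level sits at midgap.
Step 2: Ef = Eg / 2 = 0.561 / 2 = 0.2805 eV

0.2805


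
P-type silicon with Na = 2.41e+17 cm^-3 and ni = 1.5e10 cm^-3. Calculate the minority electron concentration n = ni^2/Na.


Step 1: Majority hole concentration p ≈ Na = 2.41e+17 cm^-3
Step 2: n = ni^2 / Na = (1.5e10)^2 / 2.41e+17
Step 3: n = 9.34e+02 cm^-3

9.34e+02


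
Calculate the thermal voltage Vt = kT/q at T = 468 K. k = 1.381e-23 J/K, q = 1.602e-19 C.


Step 1: kT = 1.381e-23 * 468 = 6.46308e-21 J
Step 2: Vt = kT/q = 6.46308e-21 / 1.602e-19
Step 3: Vt = 0.04034 V

0.04034


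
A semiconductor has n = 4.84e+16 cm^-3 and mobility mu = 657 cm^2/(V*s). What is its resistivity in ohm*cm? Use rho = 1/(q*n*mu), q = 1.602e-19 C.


Step 1: sigma = q * n * mu = 1.602e-19 * 4.84e+16 * 657 = 5.09417e+00 S/cm
Step 2: rho = 1 / sigma = 1 / 5.09417e+00 = 0.1963 ohm*cm

0.1963


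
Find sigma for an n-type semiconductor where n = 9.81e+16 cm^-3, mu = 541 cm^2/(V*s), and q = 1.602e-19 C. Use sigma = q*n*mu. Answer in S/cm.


Step 1: sigma = q * n * mu
Step 2: sigma = 1.602e-19 * 9.81e+16 * 541
Step 3: sigma = 8.502e+00 S/cm

8.502e+00


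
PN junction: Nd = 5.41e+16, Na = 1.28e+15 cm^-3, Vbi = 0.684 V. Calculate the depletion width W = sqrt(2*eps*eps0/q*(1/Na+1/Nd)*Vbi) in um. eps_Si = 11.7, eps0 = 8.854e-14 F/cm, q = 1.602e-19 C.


Step 1: 1/Na + 1/Nd = 1/1.28e+15 + 1/5.41e+16 = 7.99734e-16
Step 2: 2*eps*eps0/q = 2*11.7*8.854e-14/1.602e-19 = 1.293281e+07
Step 3: W^2 = 1.293281e+07 * 7.99734e-16 * 0.684 = 7.07448e-09
Step 4: W = sqrt(7.07448e-09) = 8.411e-05 cm = 0.8411 um

0.8411


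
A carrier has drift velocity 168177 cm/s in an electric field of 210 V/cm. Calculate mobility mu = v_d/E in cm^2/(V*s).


Step 1: mu = v_d / E
Step 2: mu = 168177 / 210
Step 3: mu = 800.84 cm^2/(V*s)

800.84


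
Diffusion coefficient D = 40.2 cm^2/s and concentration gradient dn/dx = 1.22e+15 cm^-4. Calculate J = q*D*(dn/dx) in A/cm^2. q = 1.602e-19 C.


Step 1: J = q * D * (dn/dx)
Step 2: J = 1.602e-19 * 40.2 * 1.22e+15
Step 3: J = 7.86e-03 A/cm^2

7.86e-03


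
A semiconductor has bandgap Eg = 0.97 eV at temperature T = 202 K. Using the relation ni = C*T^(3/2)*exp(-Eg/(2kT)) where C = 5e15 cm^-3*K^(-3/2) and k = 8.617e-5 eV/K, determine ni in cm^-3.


Step 1: Compute kT = 8.617e-5 * 202 = 0.01740634 eV
Step 2: Exponent = -Eg/(2kT) = -0.97/(2*0.01740634) = -27.86341
Step 3: T^(3/2) = 202^1.5 = 2870.96
Step 4: ni = 5e15 * 2870.96 * exp(-27.86341) = 1.14e+07 cm^-3

1.14e+07


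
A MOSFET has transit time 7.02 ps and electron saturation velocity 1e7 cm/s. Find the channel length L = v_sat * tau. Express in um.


Step 1: tau in seconds = 7.02 ps * 1e-12 = 7.0200e-12 s
Step 2: L = v_sat * tau = 1e7 * 7.0200e-12 = 7.0200e-05 cm
Step 3: L in um = 7.0200e-05 * 1e4 = 0.702 um

0.702


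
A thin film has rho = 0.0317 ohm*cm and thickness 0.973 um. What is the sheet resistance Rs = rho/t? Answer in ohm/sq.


Step 1: Convert thickness to cm: t = 0.973 um = 9.7300e-05 cm
Step 2: Rs = rho / t = 0.0317 / 9.7300e-05
Step 3: Rs = 325.8 ohm/sq

325.8


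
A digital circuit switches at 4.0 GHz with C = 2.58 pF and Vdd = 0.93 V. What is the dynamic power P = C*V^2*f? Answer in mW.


Step 1: V^2 = 0.93^2 = 0.8649 V^2
Step 2: P = C*V^2*f = 2.58e-12 F * 0.8649 * 4.0e9 Hz
Step 3: P = 8.925768e-03 W
Step 4: P = 8.926 mW

8.926


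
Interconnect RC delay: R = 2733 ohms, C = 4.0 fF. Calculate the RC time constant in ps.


Step 1: tau = R * C
Step 2: tau = 2733 * 4.0 fF = 2733 * 4.0e-15 F
Step 3: tau = 1.0932e-11 s = 10.932 ps

10.932


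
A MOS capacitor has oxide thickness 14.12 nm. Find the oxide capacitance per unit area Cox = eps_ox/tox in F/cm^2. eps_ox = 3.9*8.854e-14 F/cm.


Step 1: eps_ox = 3.9 * 8.854e-14 = 3.45306e-13 F/cm
Step 2: tox in cm = 14.12 nm * 1e-7 = 1.4120e-06 cm
Step 3: Cox = 3.45306e-13 / 1.4120e-06 = 2.45e-07 F/cm^2

2.45e-07


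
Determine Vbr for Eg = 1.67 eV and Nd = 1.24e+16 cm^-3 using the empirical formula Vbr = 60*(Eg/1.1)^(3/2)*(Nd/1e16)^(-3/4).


Step 1: Eg/1.1 = 1.67/1.1 = 1.518182
Step 2: (Eg/1.1)^1.5 = 1.518182^1.5 = 1.870621
Step 3: (Nd/1e16)^(-0.75) = (1.24)^(-0.75) = 0.851008
Step 4: Vbr = 60 * 1.870621 * 0.851008 = 95.5 V

95.5


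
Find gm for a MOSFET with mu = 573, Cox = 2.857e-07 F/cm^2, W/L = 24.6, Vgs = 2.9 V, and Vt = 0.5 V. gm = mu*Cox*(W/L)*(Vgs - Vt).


Step 1: Vov = Vgs - Vt = 2.9 - 0.5 = 2.4 V
Step 2: gm = mu * Cox * (W/L) * Vov
Step 3: gm = 573 * 2.857e-07 * 24.6 * 2.4 = 9.67e-03 S

9.67e-03


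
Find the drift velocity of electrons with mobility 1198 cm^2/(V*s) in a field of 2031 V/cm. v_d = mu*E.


Step 1: v_d = mu * E
Step 2: v_d = 1198 * 2031 = 2433138
Step 3: v_d = 2.43e+06 cm/s

2.43e+06
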